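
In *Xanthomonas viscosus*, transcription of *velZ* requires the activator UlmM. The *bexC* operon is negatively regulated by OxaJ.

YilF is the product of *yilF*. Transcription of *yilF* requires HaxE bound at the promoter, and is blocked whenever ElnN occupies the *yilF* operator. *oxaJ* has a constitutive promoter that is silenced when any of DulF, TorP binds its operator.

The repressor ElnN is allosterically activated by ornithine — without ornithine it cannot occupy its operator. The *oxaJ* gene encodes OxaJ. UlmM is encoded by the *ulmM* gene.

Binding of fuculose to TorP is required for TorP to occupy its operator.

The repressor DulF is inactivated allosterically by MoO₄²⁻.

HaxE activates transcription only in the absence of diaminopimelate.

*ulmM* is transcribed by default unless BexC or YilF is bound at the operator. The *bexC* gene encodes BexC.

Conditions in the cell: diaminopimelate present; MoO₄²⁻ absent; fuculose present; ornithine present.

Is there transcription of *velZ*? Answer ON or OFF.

MoO₄²⁻ is absent, so DulF is active.
Fuculose is present, so TorP is active.
With repressor DulF bound, *oxaJ* is not transcribed.
So OxaJ is not produced.
With no repressor bound, *bexC* is transcribed.
So BexC is produced and active.
Diaminopimelate is present, so HaxE is inactive.
Ornithine is present, so ElnN is active.
With repressor ElnN bound, *yilF* is not transcribed.
So YilF is not produced.
With repressor BexC bound, *ulmM* is not transcribed.
So UlmM is not produced.
Required activator UlmM is absent, so *velZ* is not transcribed.

OFF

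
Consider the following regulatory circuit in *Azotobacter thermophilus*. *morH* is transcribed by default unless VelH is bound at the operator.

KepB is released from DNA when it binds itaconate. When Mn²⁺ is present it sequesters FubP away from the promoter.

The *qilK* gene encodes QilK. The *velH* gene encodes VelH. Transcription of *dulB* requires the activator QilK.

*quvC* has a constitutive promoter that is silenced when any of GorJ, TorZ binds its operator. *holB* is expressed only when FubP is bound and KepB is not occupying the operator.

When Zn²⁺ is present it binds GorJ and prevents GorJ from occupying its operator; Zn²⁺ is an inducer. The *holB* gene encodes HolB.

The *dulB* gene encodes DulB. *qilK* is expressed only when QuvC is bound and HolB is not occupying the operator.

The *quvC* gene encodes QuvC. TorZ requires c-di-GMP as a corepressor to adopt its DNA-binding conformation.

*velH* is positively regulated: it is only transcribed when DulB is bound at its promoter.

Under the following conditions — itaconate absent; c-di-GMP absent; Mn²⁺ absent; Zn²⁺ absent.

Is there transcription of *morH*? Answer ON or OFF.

ON

Zn²⁺ is absent, so GorJ is active.
c-di-GMP is absent, so TorZ is inactive.
With repressor GorJ bound, *quvC* is not transcribed.
So QuvC is not produced.
Mn²⁺ is absent, so FubP is active.
Itaconate is absent, so KepB is active.
With repressor KepB bound, *holB* is not transcribed.
So HolB is not produced.
Required activator QuvC is absent, so *qilK* is not transcribed.
So QilK is not produced.
Required activator QilK is absent, so *dulB* is not transcribed.
So DulB is not produced.
Required activator DulB is absent, so *velH* is not transcribed.
So VelH is not produced.
With no repressor bound, *morH* is transcribed.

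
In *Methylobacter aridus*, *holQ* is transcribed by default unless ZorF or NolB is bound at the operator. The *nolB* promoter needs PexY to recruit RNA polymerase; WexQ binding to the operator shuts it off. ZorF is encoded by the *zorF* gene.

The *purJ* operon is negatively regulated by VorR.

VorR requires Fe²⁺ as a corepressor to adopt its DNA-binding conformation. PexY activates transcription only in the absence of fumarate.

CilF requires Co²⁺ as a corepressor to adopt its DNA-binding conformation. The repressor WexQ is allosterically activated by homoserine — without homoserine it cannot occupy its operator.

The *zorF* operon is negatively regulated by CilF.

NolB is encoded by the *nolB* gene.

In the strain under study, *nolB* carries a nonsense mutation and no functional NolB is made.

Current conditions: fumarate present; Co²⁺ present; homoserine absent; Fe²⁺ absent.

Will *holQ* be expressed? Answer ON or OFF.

Co²⁺ is present, so CilF is active.
With repressor CilF bound, *zorF* is not transcribed.
So ZorF is not produced.
NolB is non-functional in this strain, so it has no effect.
With no repressor bound, *holQ* is transcribed.

ON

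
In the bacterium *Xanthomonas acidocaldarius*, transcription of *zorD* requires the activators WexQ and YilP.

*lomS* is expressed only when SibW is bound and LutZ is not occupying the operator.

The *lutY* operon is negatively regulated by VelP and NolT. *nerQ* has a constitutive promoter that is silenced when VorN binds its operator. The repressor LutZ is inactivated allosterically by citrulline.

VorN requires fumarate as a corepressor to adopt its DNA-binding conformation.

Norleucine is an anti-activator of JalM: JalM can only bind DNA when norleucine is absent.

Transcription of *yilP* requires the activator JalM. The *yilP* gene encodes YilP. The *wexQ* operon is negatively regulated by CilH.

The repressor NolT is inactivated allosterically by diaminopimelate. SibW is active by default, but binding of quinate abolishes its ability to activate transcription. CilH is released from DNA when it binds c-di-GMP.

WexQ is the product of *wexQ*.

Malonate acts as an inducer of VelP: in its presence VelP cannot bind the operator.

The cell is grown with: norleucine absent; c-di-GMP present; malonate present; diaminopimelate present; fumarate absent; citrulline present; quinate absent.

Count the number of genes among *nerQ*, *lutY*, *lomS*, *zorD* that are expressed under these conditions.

4

Fumarate is absent, so VorN is inactive.
With no repressor bound, *nerQ* is transcribed.
→ *nerQ* is ON.
Malonate is present, so VelP is inactive.
Diaminopimelate is present, so NolT is inactive.
With no repressor bound, *lutY* is transcribed.
→ *lutY* is ON.
Quinate is absent, so SibW is active.
Citrulline is present, so LutZ is inactive.
No repressor is bound and SibW is active, so *lomS* is transcribed.
→ *lomS* is ON.
c-di-GMP is present, so CilH is inactive.
With no repressor bound, *wexQ* is transcribed.
So WexQ is produced and active.
Norleucine is absent, so JalM is active.
No repressor is bound and JalM is active, so *yilP* is transcribed.
So YilP is produced and active.
No repressor is bound and WexQ and YilP are active, so *zorD* is transcribed.
→ *zorD* is ON.
4 of the 4 genes are transcribed.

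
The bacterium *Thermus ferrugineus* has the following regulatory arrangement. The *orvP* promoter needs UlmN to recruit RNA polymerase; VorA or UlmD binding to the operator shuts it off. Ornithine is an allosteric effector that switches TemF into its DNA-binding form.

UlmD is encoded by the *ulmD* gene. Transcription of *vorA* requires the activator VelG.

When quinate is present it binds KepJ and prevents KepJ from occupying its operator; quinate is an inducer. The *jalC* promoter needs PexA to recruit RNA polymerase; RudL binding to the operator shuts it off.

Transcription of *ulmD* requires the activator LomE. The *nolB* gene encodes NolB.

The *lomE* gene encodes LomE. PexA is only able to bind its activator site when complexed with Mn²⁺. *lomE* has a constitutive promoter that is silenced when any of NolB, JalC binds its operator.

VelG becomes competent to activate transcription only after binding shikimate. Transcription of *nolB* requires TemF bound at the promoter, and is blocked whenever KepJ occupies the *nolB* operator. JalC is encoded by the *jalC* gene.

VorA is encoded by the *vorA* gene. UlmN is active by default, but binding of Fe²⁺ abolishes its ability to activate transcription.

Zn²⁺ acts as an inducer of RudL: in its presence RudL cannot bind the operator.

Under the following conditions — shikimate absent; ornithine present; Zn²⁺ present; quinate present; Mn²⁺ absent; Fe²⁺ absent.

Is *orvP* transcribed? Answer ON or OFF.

ON

Fe²⁺ is absent, so UlmN is active.
Shikimate is absent, so VelG is inactive.
Required activator VelG is absent, so *vorA* is not transcribed.
So VorA is not produced.
Ornithine is present, so TemF is active.
Quinate is present, so KepJ is inactive.
No repressor is bound and TemF is active, so *nolB* is transcribed.
So NolB is produced and active.
Mn²⁺ is absent, so PexA is inactive.
Zn²⁺ is present, so RudL is inactive.
Required activator PexA is absent, so *jalC* is not transcribed.
So JalC is not produced.
With repressor NolB bound, *lomE* is not transcribed.
So LomE is not produced.
Required activator LomE is absent, so *ulmD* is not transcribed.
So UlmD is not produced.
No repressor is bound and UlmN is active, so *orvP* is transcribed.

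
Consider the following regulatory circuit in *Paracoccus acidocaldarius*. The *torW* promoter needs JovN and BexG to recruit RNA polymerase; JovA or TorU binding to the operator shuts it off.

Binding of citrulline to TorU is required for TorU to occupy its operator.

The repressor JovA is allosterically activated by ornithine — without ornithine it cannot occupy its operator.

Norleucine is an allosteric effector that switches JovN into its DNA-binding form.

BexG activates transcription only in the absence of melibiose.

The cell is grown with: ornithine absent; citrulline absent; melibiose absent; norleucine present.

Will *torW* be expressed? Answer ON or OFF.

Ornithine is absent, so JovA is inactive.
Citrulline is absent, so TorU is inactive.
Norleucine is present, so JovN is active.
Melibiose is absent, so BexG is active.
No repressor is bound and JovN and BexG are active, so *torW* is transcribed.

ON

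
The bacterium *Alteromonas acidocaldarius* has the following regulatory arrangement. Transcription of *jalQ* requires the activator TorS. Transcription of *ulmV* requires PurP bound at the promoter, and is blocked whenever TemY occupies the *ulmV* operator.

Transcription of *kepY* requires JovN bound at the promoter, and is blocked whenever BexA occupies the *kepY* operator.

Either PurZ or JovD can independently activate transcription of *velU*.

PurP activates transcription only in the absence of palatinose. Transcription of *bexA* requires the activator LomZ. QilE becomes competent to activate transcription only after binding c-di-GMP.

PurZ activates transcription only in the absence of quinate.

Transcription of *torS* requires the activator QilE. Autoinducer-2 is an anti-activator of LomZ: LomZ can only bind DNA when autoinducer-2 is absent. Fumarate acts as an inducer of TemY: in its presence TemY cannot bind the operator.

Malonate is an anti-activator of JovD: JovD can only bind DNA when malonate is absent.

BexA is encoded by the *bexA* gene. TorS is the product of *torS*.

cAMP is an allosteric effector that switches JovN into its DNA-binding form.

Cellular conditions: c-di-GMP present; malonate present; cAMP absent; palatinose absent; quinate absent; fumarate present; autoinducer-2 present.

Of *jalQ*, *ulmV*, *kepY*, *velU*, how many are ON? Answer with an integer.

c-di-GMP is present, so QilE is active.
No repressor is bound and QilE is active, so *torS* is transcribed.
So TorS is produced and active.
No repressor is bound and TorS is active, so *jalQ* is transcribed.
→ *jalQ* is ON.
Fumarate is present, so TemY is inactive.
Palatinose is absent, so PurP is active.
No repressor is bound and PurP is active, so *ulmV* is transcribed.
→ *ulmV* is ON.
Autoinducer-2 is present, so LomZ is inactive.
Required activator LomZ is absent, so *bexA* is not transcribed.
So BexA is not produced.
cAMP is absent, so JovN is inactive.
Required activator JovN is absent, so *kepY* is not transcribed.
→ *kepY* is OFF.
Quinate is absent, so PurZ is active.
Malonate is present, so JovD is inactive.
Activator PurZ is present, so *velU* is transcribed.
→ *velU* is ON.
3 of the 4 genes are transcribed.

3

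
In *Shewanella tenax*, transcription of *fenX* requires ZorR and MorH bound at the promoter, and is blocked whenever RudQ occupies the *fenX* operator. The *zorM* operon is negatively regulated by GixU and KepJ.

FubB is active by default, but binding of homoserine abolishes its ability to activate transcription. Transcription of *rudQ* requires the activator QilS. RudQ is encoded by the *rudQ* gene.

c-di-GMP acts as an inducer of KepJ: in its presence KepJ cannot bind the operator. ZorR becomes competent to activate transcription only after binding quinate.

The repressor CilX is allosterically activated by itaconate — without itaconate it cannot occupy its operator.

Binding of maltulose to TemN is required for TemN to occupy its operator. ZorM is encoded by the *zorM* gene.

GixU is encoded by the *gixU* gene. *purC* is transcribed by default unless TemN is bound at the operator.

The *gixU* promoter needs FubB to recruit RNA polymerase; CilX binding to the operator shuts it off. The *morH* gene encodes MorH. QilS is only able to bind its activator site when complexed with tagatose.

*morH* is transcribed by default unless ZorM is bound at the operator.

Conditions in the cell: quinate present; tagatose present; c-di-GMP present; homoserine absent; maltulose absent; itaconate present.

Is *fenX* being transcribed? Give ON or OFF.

OFF

Quinate is present, so ZorR is active.
Homoserine is absent, so FubB is active.
Itaconate is present, so CilX is active.
With repressor CilX bound, *gixU* is not transcribed.
So GixU is not produced.
c-di-GMP is present, so KepJ is inactive.
With no repressor bound, *zorM* is transcribed.
So ZorM is produced and active.
With repressor ZorM bound, *morH* is not transcribed.
So MorH is not produced.
Tagatose is present, so QilS is active.
No repressor is bound and QilS is active, so *rudQ* is transcribed.
So RudQ is produced and active.
With repressor RudQ bound, *fenX* is not transcribed.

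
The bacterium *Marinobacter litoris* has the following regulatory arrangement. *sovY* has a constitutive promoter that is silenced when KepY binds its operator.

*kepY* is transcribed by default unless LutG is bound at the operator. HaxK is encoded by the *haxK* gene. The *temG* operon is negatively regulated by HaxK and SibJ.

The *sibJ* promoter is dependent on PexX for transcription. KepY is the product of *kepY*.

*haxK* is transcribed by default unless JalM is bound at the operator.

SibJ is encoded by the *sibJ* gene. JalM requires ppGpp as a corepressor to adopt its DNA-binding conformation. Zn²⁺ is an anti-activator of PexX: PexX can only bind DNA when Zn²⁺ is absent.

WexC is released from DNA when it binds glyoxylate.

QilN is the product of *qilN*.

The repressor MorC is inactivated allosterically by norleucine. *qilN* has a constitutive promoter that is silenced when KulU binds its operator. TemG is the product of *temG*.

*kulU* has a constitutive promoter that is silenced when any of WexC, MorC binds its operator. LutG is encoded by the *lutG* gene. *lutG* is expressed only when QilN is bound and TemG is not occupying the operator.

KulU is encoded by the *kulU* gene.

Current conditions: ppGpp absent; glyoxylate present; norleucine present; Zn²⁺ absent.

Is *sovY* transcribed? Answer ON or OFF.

OFF

Glyoxylate is present, so WexC is inactive.
Norleucine is present, so MorC is inactive.
With no repressor bound, *kulU* is transcribed.
So KulU is produced and active.
With repressor KulU bound, *qilN* is not transcribed.
So QilN is not produced.
ppGpp is absent, so JalM is inactive.
With no repressor bound, *haxK* is transcribed.
So HaxK is produced and active.
Zn²⁺ is absent, so PexX is active.
No repressor is bound and PexX is active, so *sibJ* is transcribed.
So SibJ is produced and active.
With repressor HaxK bound, *temG* is not transcribed.
So TemG is not produced.
Required activator QilN is absent, so *lutG* is not transcribed.
So LutG is not produced.
With no repressor bound, *kepY* is transcribed.
So KepY is produced and active.
With repressor KepY bound, *sovY* is not transcribed.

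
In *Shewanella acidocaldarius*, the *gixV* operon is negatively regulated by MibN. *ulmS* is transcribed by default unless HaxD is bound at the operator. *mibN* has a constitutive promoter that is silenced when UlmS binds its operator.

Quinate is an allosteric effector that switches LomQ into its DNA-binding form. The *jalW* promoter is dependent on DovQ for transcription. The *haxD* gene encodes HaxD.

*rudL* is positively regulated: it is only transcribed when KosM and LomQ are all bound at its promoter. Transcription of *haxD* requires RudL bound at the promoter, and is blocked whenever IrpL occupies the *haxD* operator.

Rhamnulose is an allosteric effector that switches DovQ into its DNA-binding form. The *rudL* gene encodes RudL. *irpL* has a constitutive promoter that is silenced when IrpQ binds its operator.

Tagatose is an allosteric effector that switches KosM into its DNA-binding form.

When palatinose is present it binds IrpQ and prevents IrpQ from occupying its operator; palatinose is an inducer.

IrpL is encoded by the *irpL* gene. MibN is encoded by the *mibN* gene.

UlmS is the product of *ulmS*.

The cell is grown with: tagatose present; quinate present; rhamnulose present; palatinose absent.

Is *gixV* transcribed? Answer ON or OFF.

OFF

Tagatose is present, so KosM is active.
Quinate is present, so LomQ is active.
No repressor is bound and KosM and LomQ are active, so *rudL* is transcribed.
So RudL is produced and active.
Palatinose is absent, so IrpQ is active.
With repressor IrpQ bound, *irpL* is not transcribed.
So IrpL is not produced.
No repressor is bound and RudL is active, so *haxD* is transcribed.
So HaxD is produced and active.
With repressor HaxD bound, *ulmS* is not transcribed.
So UlmS is not produced.
With no repressor bound, *mibN* is transcribed.
So MibN is produced and active.
With repressor MibN bound, *gixV* is not transcribed.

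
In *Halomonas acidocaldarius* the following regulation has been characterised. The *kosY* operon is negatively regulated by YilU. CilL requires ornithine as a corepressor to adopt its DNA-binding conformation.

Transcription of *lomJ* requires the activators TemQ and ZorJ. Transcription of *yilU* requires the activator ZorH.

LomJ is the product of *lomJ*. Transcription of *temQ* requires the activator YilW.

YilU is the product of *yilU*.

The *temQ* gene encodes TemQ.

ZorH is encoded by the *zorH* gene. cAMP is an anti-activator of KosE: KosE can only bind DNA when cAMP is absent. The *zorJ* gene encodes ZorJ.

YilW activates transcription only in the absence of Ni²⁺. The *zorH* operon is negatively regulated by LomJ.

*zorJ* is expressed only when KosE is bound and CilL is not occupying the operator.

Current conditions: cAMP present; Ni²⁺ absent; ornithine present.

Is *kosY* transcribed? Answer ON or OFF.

OFF

Ni²⁺ is absent, so YilW is active.
No repressor is bound and YilW is active, so *temQ* is transcribed.
So TemQ is produced and active.
cAMP is present, so KosE is inactive.
Ornithine is present, so CilL is active.
With repressor CilL bound, *zorJ* is not transcribed.
So ZorJ is not produced.
Required activator ZorJ is absent, so *lomJ* is not transcribed.
So LomJ is not produced.
With no repressor bound, *zorH* is transcribed.
So ZorH is produced and active.
No repressor is bound and ZorH is active, so *yilU* is transcribed.
So YilU is produced and active.
With repressor YilU bound, *kosY* is not transcribed.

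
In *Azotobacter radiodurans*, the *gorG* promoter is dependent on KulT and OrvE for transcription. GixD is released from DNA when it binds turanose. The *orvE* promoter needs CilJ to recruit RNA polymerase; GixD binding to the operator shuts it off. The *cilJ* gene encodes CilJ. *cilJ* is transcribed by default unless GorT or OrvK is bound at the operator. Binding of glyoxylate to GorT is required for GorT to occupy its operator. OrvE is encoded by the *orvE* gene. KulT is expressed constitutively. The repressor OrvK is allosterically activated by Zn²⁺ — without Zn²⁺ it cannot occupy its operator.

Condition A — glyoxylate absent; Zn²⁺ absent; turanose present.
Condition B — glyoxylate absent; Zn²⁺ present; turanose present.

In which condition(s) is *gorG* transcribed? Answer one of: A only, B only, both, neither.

A only

Condition A:
KulT is produced constitutively and is active.
Glyoxylate is absent, so GorT is inactive.
Zn²⁺ is absent, so OrvK is inactive.
With no repressor bound, *cilJ* is transcribed.
So CilJ is produced and active.
Turanose is present, so GixD is inactive.
No repressor is bound and CilJ is active, so *orvE* is transcribed.
So OrvE is produced and active.
No repressor is bound and KulT and OrvE are active, so *gorG* is transcribed.
→ *gorG* is ON in A.
Condition B:
KulT is produced constitutively and is active.
Glyoxylate is absent, so GorT is inactive.
Zn²⁺ is present, so OrvK is active.
With repressor OrvK bound, *cilJ* is not transcribed.
So CilJ is not produced.
Turanose is present, so GixD is inactive.
Required activator CilJ is absent, so *orvE* is not transcribed.
So OrvE is not produced.
Required activator OrvE is absent, so *gorG* is not transcribed.
→ *gorG* is OFF in B.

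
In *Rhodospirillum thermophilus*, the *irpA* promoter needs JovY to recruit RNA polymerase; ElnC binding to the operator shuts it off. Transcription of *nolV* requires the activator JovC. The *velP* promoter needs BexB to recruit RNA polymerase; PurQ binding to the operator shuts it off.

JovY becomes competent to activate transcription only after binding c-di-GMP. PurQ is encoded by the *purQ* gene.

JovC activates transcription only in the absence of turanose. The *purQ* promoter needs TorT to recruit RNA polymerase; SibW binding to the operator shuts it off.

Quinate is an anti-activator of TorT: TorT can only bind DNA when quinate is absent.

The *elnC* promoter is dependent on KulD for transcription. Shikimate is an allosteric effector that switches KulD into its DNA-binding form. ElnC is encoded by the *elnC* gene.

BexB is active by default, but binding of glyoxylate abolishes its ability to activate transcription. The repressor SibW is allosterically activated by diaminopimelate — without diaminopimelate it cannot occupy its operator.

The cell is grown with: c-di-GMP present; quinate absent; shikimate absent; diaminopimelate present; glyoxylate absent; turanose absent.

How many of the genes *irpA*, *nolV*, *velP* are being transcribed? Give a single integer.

c-di-GMP is present, so JovY is active.
Shikimate is absent, so KulD is inactive.
Required activator KulD is absent, so *elnC* is not transcribed.
So ElnC is not produced.
No repressor is bound and JovY is active, so *irpA* is transcribed.
→ *irpA* is ON.
Turanose is absent, so JovC is active.
No repressor is bound and JovC is active, so *nolV* is transcribed.
→ *nolV* is ON.
Glyoxylate is absent, so BexB is active.
Diaminopimelate is present, so SibW is active.
Quinate is absent, so TorT is active.
With repressor SibW bound, *purQ* is not transcribed.
So PurQ is not produced.
No repressor is bound and BexB is active, so *velP* is transcribed.
→ *velP* is ON.
3 of the 3 genes are transcribed.

3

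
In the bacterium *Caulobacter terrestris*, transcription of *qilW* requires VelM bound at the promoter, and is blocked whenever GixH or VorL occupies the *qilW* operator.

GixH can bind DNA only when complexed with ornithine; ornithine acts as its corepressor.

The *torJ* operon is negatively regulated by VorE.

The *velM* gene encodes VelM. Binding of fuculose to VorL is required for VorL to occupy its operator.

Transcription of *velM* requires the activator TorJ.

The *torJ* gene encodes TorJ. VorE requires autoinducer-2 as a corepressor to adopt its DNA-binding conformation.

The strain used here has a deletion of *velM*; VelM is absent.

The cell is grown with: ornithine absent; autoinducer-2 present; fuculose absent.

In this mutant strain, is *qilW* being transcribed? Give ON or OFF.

OFF

VelM is non-functional in this strain, so it has no effect.
Ornithine is absent, so GixH is inactive.
Fuculose is absent, so VorL is inactive.
Required activator VelM is absent, so *qilW* is not transcribed.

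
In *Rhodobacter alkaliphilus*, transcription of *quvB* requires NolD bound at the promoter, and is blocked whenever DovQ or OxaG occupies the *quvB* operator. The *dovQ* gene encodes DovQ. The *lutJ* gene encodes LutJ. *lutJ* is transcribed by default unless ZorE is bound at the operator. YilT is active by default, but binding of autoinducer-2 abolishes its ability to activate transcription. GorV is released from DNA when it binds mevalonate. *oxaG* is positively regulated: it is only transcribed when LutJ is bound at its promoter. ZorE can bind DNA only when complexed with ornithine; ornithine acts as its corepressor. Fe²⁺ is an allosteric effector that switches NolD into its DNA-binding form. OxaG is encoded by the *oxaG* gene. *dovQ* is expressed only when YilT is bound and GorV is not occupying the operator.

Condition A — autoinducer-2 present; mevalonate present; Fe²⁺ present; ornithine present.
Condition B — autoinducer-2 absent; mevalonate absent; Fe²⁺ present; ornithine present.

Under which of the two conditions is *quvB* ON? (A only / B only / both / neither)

Condition A:
Autoinducer-2 is present, so YilT is inactive.
Mevalonate is present, so GorV is inactive.
Required activator YilT is absent, so *dovQ* is not transcribed.
So DovQ is not produced.
Fe²⁺ is present, so NolD is active.
Ornithine is present, so ZorE is active.
With repressor ZorE bound, *lutJ* is not transcribed.
So LutJ is not produced.
Required activator LutJ is absent, so *oxaG* is not transcribed.
So OxaG is not produced.
No repressor is bound and NolD is active, so *quvB* is transcribed.
→ *quvB* is ON in A.
Condition B:
Autoinducer-2 is absent, so YilT is active.
Mevalonate is absent, so GorV is active.
With repressor GorV bound, *dovQ* is not transcribed.
So DovQ is not produced.
Fe²⁺ is present, so NolD is active.
Ornithine is present, so ZorE is active.
With repressor ZorE bound, *lutJ* is not transcribed.
So LutJ is not produced.
Required activator LutJ is absent, so *oxaG* is not transcribed.
So OxaG is not produced.
No repressor is bound and NolD is active, so *quvB* is transcribed.
→ *quvB* is ON in B.

both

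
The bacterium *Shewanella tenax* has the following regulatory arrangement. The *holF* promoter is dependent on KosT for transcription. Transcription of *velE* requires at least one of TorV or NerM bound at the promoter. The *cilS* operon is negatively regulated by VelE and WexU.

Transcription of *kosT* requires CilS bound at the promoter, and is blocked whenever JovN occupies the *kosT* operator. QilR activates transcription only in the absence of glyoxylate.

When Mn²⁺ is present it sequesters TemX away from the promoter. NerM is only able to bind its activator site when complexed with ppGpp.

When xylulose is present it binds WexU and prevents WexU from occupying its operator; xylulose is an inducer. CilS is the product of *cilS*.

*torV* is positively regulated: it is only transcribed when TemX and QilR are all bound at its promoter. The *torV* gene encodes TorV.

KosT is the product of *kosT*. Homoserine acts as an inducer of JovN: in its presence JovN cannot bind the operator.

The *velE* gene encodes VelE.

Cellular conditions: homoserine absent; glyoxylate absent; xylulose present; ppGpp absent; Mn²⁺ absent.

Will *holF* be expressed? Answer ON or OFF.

Mn²⁺ is absent, so TemX is active.
Glyoxylate is absent, so QilR is active.
No repressor is bound and TemX and QilR are active, so *torV* is transcribed.
So TorV is produced and active.
ppGpp is absent, so NerM is inactive.
Activator TorV is present, so *velE* is transcribed.
So VelE is produced and active.
Xylulose is present, so WexU is inactive.
With repressor VelE bound, *cilS* is not transcribed.
So CilS is not produced.
Homoserine is absent, so JovN is active.
With repressor JovN bound, *kosT* is not transcribed.
So KosT is not produced.
Required activator KosT is absent, so *holF* is not transcribed.

OFF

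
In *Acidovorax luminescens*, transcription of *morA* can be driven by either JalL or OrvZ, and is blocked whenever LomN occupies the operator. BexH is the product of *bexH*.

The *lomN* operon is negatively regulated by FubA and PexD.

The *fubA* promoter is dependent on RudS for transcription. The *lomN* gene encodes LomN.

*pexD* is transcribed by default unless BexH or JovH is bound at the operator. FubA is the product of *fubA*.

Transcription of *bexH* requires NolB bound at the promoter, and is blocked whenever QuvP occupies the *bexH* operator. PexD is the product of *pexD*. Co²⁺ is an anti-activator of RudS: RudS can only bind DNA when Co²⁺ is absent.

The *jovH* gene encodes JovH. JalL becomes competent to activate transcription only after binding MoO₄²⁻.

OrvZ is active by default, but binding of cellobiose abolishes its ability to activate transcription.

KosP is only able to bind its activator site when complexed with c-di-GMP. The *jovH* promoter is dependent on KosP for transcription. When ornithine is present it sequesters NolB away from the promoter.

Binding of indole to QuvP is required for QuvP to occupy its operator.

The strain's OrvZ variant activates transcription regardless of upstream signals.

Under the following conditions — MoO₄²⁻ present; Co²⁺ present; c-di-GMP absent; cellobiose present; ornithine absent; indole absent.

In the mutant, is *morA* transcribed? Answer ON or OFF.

MoO₄²⁻ is present, so JalL is active.
OrvZ is constitutively active in this strain.
Co²⁺ is present, so RudS is inactive.
Required activator RudS is absent, so *fubA* is not transcribed.
So FubA is not produced.
Ornithine is absent, so NolB is active.
Indole is absent, so QuvP is inactive.
No repressor is bound and NolB is active, so *bexH* is transcribed.
So BexH is produced and active.
c-di-GMP is absent, so KosP is inactive.
Required activator KosP is absent, so *jovH* is not transcribed.
So JovH is not produced.
With repressor BexH bound, *pexD* is not transcribed.
So PexD is not produced.
With no repressor bound, *lomN* is transcribed.
So LomN is produced and active.
With repressor LomN bound, *morA* is not transcribed.

OFF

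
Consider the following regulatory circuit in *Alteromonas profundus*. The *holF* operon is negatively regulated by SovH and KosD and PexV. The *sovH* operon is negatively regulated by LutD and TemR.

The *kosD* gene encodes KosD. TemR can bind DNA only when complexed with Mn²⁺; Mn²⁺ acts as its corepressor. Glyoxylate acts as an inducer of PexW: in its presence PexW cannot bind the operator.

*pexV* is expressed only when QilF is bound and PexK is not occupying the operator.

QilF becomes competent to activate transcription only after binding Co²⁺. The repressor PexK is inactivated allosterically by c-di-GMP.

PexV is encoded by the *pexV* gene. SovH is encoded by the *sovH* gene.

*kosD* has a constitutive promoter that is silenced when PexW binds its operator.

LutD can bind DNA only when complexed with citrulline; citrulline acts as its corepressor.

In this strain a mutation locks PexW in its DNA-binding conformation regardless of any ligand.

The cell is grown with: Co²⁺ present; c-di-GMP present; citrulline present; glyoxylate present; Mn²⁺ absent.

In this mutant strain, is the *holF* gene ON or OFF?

Citrulline is present, so LutD is active.
Mn²⁺ is absent, so TemR is inactive.
With repressor LutD bound, *sovH* is not transcribed.
So SovH is not produced.
PexW is constitutively active in this strain.
With repressor PexW bound, *kosD* is not transcribed.
So KosD is not produced.
c-di-GMP is present, so PexK is inactive.
Co²⁺ is present, so QilF is active.
No repressor is bound and QilF is active, so *pexV* is transcribed.
So PexV is produced and active.
With repressor PexV bound, *holF* is not transcribed.

OFF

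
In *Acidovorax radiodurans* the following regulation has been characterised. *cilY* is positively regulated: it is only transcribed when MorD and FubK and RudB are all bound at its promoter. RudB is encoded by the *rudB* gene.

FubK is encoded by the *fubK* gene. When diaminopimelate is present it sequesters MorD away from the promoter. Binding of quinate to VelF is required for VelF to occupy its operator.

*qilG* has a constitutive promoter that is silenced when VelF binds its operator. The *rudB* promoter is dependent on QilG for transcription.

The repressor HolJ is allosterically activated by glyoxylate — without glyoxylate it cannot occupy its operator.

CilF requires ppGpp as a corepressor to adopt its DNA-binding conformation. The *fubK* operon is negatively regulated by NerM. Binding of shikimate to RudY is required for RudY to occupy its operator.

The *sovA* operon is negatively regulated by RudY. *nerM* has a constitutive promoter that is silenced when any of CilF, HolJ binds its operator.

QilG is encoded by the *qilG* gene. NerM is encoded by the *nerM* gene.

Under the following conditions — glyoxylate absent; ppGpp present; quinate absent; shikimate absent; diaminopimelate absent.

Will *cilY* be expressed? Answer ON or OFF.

Diaminopimelate is absent, so MorD is active.
ppGpp is present, so CilF is active.
Glyoxylate is absent, so HolJ is inactive.
With repressor CilF bound, *nerM* is not transcribed.
So NerM is not produced.
With no repressor bound, *fubK* is transcribed.
So FubK is produced and active.
Quinate is absent, so VelF is inactive.
With no repressor bound, *qilG* is transcribed.
So QilG is produced and active.
No repressor is bound and QilG is active, so *rudB* is transcribed.
So RudB is produced and active.
No repressor is bound and MorD and FubK and RudB are active, so *cilY* is transcribed.

ON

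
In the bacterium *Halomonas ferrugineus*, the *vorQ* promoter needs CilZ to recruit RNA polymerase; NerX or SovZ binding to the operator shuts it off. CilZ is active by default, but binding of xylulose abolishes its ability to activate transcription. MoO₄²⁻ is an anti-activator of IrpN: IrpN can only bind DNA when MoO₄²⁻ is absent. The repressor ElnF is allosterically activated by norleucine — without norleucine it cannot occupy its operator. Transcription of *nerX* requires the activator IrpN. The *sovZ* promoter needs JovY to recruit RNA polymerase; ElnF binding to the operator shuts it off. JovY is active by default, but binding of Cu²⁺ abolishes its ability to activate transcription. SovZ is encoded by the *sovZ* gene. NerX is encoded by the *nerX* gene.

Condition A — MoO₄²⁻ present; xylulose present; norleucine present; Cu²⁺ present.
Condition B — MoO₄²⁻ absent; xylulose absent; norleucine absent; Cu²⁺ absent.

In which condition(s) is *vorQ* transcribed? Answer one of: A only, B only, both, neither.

Condition A:
MoO₄²⁻ is present, so IrpN is inactive.
Required activator IrpN is absent, so *nerX* is not transcribed.
So NerX is not produced.
Xylulose is present, so CilZ is inactive.
Norleucine is present, so ElnF is active.
Cu²⁺ is present, so JovY is inactive.
With repressor ElnF bound, *sovZ* is not transcribed.
So SovZ is not produced.
Required activator CilZ is absent, so *vorQ* is not transcribed.
→ *vorQ* is OFF in A.
Condition B:
MoO₄²⁻ is absent, so IrpN is active.
No repressor is bound and IrpN is active, so *nerX* is transcribed.
So NerX is produced and active.
Xylulose is absent, so CilZ is active.
Norleucine is absent, so ElnF is inactive.
Cu²⁺ is absent, so JovY is active.
No repressor is bound and JovY is active, so *sovZ* is transcribed.
So SovZ is produced and active.
With repressor NerX bound, *vorQ* is not transcribed.
→ *vorQ* is OFF in B.

neither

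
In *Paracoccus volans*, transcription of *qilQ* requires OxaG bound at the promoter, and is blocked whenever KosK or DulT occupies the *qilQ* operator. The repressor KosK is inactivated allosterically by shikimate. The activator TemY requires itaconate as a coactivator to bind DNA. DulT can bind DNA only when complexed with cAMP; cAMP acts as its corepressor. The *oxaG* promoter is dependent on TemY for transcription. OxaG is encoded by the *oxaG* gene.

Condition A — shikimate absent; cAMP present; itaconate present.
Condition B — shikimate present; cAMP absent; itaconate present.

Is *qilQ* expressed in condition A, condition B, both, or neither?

B only

Condition A:
Shikimate is absent, so KosK is active.
cAMP is present, so DulT is active.
Itaconate is present, so TemY is active.
No repressor is bound and TemY is active, so *oxaG* is transcribed.
So OxaG is produced and active.
With repressor KosK bound, *qilQ* is not transcribed.
→ *qilQ* is OFF in A.
Condition B:
Shikimate is present, so KosK is inactive.
cAMP is absent, so DulT is inactive.
Itaconate is present, so TemY is active.
No repressor is bound and TemY is active, so *oxaG* is transcribed.
So OxaG is produced and active.
No repressor is bound and OxaG is active, so *qilQ* is transcribed.
→ *qilQ* is ON in B.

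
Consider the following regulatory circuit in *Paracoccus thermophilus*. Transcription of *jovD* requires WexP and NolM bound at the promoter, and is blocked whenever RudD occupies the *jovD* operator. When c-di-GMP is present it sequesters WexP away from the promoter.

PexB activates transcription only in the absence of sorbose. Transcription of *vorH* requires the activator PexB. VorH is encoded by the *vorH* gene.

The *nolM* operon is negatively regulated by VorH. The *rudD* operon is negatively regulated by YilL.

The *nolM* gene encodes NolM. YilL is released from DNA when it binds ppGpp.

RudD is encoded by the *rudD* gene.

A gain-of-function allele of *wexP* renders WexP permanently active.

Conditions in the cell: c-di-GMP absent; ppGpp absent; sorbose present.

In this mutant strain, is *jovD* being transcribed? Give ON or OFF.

ppGpp is absent, so YilL is active.
With repressor YilL bound, *rudD* is not transcribed.
So RudD is not produced.
WexP is constitutively active in this strain.
Sorbose is present, so PexB is inactive.
Required activator PexB is absent, so *vorH* is not transcribed.
So VorH is not produced.
With no repressor bound, *nolM* is transcribed.
So NolM is produced and active.
No repressor is bound and WexP and NolM are active, so *jovD* is transcribed.

ON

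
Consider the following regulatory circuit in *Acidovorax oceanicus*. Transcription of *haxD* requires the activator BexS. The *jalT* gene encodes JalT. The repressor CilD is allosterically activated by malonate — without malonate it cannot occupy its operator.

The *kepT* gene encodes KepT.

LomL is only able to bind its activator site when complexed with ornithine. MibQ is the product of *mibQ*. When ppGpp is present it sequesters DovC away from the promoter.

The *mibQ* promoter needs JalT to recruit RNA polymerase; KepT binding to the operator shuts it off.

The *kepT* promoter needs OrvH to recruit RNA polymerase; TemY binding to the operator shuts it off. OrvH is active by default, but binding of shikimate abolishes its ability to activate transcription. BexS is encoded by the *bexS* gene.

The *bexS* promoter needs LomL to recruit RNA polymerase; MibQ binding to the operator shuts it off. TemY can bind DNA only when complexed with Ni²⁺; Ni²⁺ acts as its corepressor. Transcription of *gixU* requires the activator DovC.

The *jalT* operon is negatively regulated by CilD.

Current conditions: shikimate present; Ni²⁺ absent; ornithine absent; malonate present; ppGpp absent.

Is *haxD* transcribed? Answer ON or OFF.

Ni²⁺ is absent, so TemY is inactive.
Shikimate is present, so OrvH is inactive.
Required activator OrvH is absent, so *kepT* is not transcribed.
So KepT is not produced.
Malonate is present, so CilD is active.
With repressor CilD bound, *jalT* is not transcribed.
So JalT is not produced.
Required activator JalT is absent, so *mibQ* is not transcribed.
So MibQ is not produced.
Ornithine is absent, so LomL is inactive.
Required activator LomL is absent, so *bexS* is not transcribed.
So BexS is not produced.
Required activator BexS is absent, so *haxD* is not transcribed.

OFF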